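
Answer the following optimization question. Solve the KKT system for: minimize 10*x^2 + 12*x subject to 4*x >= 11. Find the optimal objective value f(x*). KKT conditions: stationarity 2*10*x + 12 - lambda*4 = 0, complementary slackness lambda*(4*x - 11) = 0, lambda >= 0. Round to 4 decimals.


Step 1: Try lambda = 0 (constraint inactive).
x_unc = -12/(2*10) = -0.6
Check: 4*-0.6 = -2.4 < 11 -- violated!
Step 2: Constraint must be active: 4*x = 11
x* = 11/4 = 2.75
lambda = (2*10*2.75 + 12)/4 = 16.75
Step 3: Compute optimal value.
f(x*) = 10*2.75^2 + 12*2.75 = 108.625


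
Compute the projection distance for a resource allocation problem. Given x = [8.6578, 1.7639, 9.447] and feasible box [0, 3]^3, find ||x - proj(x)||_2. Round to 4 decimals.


Project each component onto [0, 3].
clip(8.6578) = 3.0, clip(1.7639) = 1.7639, clip(9.447) = 3.0
Projection = [3.0, 1.7639, 3.0]
Squared diffs: [32.0107, 0.0, 41.5638]
Distance = sqrt(73.5745) = 8.5776


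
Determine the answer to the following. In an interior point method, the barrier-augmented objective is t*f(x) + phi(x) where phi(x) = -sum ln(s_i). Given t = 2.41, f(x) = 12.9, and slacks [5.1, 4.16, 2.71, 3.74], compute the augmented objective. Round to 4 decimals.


Step 1: Compute log-barrier.
ln values: [1.6292, 1.4255, 0.9969, 1.3191]
phi = -(1.6292 + 1.4255 + 0.9969 + 1.3191) = -5.3708
Step 2: Compute augmented objective.
t*f(x) = 2.41*12.9 = 31.089
Total = 31.089 - 5.3708 = 25.7182


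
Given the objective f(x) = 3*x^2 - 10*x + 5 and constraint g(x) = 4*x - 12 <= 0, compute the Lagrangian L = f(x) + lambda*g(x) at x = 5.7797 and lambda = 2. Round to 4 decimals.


Step 1: Evaluate f(x).
f(5.7797) = 3*5.7797^2 - 10*5.7797 + 5 = 47.4178
Step 2: Evaluate g(x).
g(5.7797) = 4*5.7797 - 12 = 11.1188
Step 3: Compute Lagrangian.
L = 47.4178 + 2*11.1188 = 69.6554


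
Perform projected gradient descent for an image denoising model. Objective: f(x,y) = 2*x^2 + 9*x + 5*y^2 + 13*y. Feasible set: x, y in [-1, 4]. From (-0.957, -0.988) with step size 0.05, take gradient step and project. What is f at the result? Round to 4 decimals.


Step 1: Compute gradient at (-0.957, -0.988).
grad_x = 2*2*-0.957 + 9 = 5.172
grad_y = 2*5*-0.988 + 13 = 3.12
Step 2: Gradient step.
x_raw = -0.957 - 0.05*5.172 = -1.2156
y_raw = -0.988 - 0.05*3.12 = -1.144
Step 3: Project onto [-1, 4].
x_proj = clip(-1.2156) = -1.0
y_proj = clip(-1.144) = -1.0
Step 4: Evaluate f.
f(-1.0, -1.0) = -15.0


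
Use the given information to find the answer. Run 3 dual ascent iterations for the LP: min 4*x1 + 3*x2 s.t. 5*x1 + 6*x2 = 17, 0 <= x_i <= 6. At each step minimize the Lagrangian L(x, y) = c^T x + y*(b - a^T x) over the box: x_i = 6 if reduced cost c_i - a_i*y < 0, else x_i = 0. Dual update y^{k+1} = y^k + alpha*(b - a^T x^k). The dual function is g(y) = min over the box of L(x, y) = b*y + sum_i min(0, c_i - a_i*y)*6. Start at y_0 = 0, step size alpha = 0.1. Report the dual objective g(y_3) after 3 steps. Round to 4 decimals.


Dual ascent for LP: min 4*x1 + 3*x2, 5*x1 + 6*x2 = 17, 0 <= x_i <= 6
Step 1: y^k = 0.0, reduced costs: (4.0, 3.0)
  x^k = (0.0, 0.0), subgradient = b - a^T x = 17.0
  y^{k+1} = 0.0 + 0.1*17.0 = 1.7
Step 2: y^k = 1.7, reduced costs: (-4.5, -7.2)
  x^k = (6.0, 6.0), subgradient = b - a^T x = -49.0
  y^{k+1} = 1.7 + 0.1*-49.0 = -3.2
Step 3: y^k = -3.2, reduced costs: (20.0, 22.2)
  x^k = (0.0, 0.0), subgradient = b - a^T x = 17.0
  y^{k+1} = -3.2 + 0.1*17.0 = -1.5
Dual objective at y_3 = -1.5: reduced costs (11.5, 12.0), box minimizer x = (0.0, 0.0)
g(y_3) = b*y + (c1 - a1*y)*x1 + (c2 - a2*y)*x2 = 17*(-1.5) + 11.5*0.0 + 12.0*0.0 = -25.5 + 0.0 + 0.0 = -25.5


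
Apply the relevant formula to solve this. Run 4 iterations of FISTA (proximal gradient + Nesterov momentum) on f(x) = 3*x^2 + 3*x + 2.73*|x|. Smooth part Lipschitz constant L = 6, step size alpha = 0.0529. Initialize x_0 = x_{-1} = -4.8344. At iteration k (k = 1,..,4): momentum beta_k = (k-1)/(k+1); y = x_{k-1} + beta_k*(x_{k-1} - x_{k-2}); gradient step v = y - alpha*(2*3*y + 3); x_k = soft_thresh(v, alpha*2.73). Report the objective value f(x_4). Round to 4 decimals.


FISTA on f(x) = 3*x^2 + 3*x + 2.73*|x|
L = 6, alpha = 0.0529
Iteration 1: beta = 0.0, y = -4.8344 + 0.0*(-4.8344 + 4.8344) = -4.8344
  grad(y) = -26.0064, v = y - alpha*grad = -3.4587
  prox(v) = soft_thresh(-3.4587, 0.1444) = -3.3142
Iteration 2: beta = 0.3333, y = -3.3142 + 0.3333*(-3.3142 + 4.8344) = -2.8075
  grad(y) = -13.8452, v = y - alpha*grad = -2.0751
  prox(v) = soft_thresh(-2.0751, 0.1444) = -1.9307
Iteration 3: beta = 0.5, y = -1.9307 + 0.5*(-1.9307 + 3.3142) = -1.2389
  grad(y) = -4.4336, v = y - alpha*grad = -1.0044
  prox(v) = soft_thresh(-1.0044, 0.1444) = -0.86
Iteration 4: beta = 0.6, y = -0.86 + 0.6*(-0.86 + 1.9307) = -0.2175
  grad(y) = 1.6948, v = y - alpha*grad = -0.3072
  prox(v) = soft_thresh(-0.3072, 0.1444) = -0.1628
f(x_4) = 3*(-0.1628)^2 + 3*(-0.1628) + 2.73*|-0.1628| = 0.0355


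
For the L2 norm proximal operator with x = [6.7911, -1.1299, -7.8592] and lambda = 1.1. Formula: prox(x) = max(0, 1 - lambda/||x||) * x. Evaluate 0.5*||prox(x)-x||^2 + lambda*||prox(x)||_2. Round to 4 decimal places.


Step 1: Compute ||x||.
||x|| = 10.4481
Step 2: Compute scaling factor.
scale = max(0, 1 - 1.1/10.4481) = 0.8947
Step 3: prox(x) = [6.0761, -1.0109, -7.0318]
||prox(x)|| = 9.3481
Step 4: Proximal objective.
0.5*||prox-x||^2 = 0.605
lambda*||prox|| = 10.2829
Total = 10.8879


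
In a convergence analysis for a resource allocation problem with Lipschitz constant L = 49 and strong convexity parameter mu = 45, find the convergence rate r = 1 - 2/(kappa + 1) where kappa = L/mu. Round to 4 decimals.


Step 1: Compute the condition number.
kappa = L/mu = 49/45 = 1.0889
Step 2: Compute the convergence rate.
r = 1 - 2/(kappa + 1) = 1 - 2*mu/(L + mu) = (L - mu)/(L + mu) = 4/94 = 0.0426


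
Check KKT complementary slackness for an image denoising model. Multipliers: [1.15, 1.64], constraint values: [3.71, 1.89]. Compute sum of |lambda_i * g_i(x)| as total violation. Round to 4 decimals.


KKT complementary slackness check:
lambda_1 * g_1 = 1.15 * 3.71 = 4.2665
lambda_2 * g_2 = 1.64 * 1.89 = 3.0996
Total violation = 4.2665 + 3.0996 = 7.3661


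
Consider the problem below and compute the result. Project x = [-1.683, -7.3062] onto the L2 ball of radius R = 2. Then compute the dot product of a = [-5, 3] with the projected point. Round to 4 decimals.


Step 1: Compute ||x|| (intermediates to 6 decimals).
||x|| = sqrt((-1.683)^2 + (-7.3062)^2) = 7.497536
Step 2: Project.
Since ||x|| > R, scale = R/||x|| = 2/7.497536 = 0.266754, proj(x) = scale * x
proj(x) = [-0.448947, -1.948958]
Step 3: Dot product.
a^T * proj(x) = -5*(-0.448947) + 3*(-1.948958) = -3.6021


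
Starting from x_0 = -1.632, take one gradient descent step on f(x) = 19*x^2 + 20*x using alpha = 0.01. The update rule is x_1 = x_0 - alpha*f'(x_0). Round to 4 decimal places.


We compute the gradient at x_0 and apply the update.
f'(x) = 38*x + 20
f'(-1.632) = 38*-1.632 + 20 = -42.016
x_1 = -1.632 - 0.01*-42.016 = -1.2118


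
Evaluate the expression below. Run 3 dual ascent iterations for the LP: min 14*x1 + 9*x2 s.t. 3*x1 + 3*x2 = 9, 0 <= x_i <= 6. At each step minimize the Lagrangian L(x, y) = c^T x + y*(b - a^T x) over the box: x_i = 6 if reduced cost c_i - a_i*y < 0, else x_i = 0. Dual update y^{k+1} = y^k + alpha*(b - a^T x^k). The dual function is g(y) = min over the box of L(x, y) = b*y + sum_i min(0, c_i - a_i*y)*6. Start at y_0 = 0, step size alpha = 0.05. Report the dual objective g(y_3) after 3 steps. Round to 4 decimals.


Dual ascent for LP: min 14*x1 + 9*x2, 3*x1 + 3*x2 = 9, 0 <= x_i <= 6
Step 1: y^k = 0.0, reduced costs: (14.0, 9.0)
  x^k = (0.0, 0.0), subgradient = b - a^T x = 9.0
  y^{k+1} = 0.0 + 0.05*9.0 = 0.45
Step 2: y^k = 0.45, reduced costs: (12.65, 7.65)
  x^k = (0.0, 0.0), subgradient = b - a^T x = 9.0
  y^{k+1} = 0.45 + 0.05*9.0 = 0.9
Step 3: y^k = 0.9, reduced costs: (11.3, 6.3)
  x^k = (0.0, 0.0), subgradient = b - a^T x = 9.0
  y^{k+1} = 0.9 + 0.05*9.0 = 1.35
Dual objective at y_3 = 1.35: reduced costs (9.95, 4.95), box minimizer x = (0.0, 0.0)
g(y_3) = b*y + (c1 - a1*y)*x1 + (c2 - a2*y)*x2 = 9*1.35 + 9.95*0.0 + 4.95*0.0 = 12.15 + 0.0 + 0.0 = 12.15


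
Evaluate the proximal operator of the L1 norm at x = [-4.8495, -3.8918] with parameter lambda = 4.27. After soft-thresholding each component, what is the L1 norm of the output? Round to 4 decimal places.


Soft-thresholding with lambda = 4.27:
prox(-4.8495) = sign(-4.8495)*max(|-4.8495| - 4.27, 0) = -0.5795
prox(-3.8918) = sign(-3.8918)*max(|-3.8918| - 4.27, 0) = 0.0
prox(x) = [-0.5795, 0.0]
||prox(x)||_1 = 0.5795 + 0.0 = 0.5795


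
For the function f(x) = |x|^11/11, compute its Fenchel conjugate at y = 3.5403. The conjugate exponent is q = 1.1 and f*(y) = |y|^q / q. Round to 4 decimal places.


The conjugate exponent q satisfies 1/p + 1/q = 1.
p = 11, so q = 11/(11 - 1) = 1.1
|y|^q = 3.5403^1.1 = 4.0174
f*(3.5403) = 4.0174 / 1.1 = 3.6522


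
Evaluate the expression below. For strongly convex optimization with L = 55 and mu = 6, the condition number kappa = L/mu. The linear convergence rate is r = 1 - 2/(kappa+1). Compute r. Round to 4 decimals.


Step 1: Compute the condition number.
kappa = L/mu = 55/6 = 9.1667
Step 2: Compute the convergence rate.
r = 1 - 2/(kappa + 1) = 1 - 2*mu/(L + mu) = (L - mu)/(L + mu) = 49/61 = 0.8033


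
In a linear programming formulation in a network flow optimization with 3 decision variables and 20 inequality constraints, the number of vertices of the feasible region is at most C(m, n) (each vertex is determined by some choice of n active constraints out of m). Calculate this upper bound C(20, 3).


Each vertex corresponds to some choice of n active constraints out of m, so the number of vertices is at most C(m, n) = m! / (n!(m-n)!).
m = 20, n = 3
Numerator: 20 * 19 * 18
Denominator: 3! = 6
C(20, 3) = 1140


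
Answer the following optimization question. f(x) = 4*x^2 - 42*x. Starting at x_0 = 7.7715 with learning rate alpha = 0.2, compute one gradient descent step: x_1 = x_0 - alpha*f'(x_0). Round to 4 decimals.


We compute the gradient at x_0 and apply the update.
f'(x) = 8*x - 42
f'(7.7715) = 8*7.7715 - 42 = 20.172
x_1 = 7.7715 - 0.2*20.172 = 3.7371


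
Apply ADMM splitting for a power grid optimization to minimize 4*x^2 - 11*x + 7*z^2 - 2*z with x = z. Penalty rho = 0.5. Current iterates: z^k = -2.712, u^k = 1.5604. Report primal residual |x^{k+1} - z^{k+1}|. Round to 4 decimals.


ADMM iteration with rho = 0.5, z^k = -2.712, u^k = 1.5604
Step 1: x-update.
Minimize 4*x^2 - 11*x + (0.5/2)*(x + 2.712 + 1.5604)^2
FOC: (2*4 + 0.5)*x = 11 + 0.5*(-2.712 - 1.5604)
x^{k+1} = 1.0428
Step 2: z-update.
Minimize 7*z^2 - 2*z + (0.5/2)*(1.0428 - z + 1.5604)^2
FOC: (2*7 + 0.5)*z = 2 + 0.5*(1.0428 + 1.5604)
z^{k+1} = 0.2277
Step 3: u-update.
u^{k+1} = 1.5604 + 1.0428 - 0.2277 = 2.3755
Step 4: Primal residual = |1.0428 - 0.2277| = 0.8151


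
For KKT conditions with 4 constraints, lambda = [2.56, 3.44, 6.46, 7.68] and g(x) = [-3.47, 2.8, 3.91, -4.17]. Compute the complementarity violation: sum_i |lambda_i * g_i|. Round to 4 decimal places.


KKT complementary slackness check:
lambda_1 * g_1 = 2.56 * -3.47 = -8.8832
lambda_2 * g_2 = 3.44 * 2.8 = 9.632
lambda_3 * g_3 = 6.46 * 3.91 = 25.2586
lambda_4 * g_4 = 7.68 * -4.17 = -32.0256
Total violation = 8.8832 + 9.632 + 25.2586 + 32.0256 = 75.7994


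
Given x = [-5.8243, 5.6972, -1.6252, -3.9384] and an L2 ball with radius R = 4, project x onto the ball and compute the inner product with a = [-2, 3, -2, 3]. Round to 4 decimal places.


Step 1: Compute ||x|| (intermediates to 6 decimals).
||x|| = sqrt((-5.8243)^2 + 5.6972^2 + (-1.6252)^2 + (-3.9384)^2) = 9.194174
Step 2: Project.
Since ||x|| > R, scale = R/||x|| = 4/9.194174 = 0.435058, proj(x) = scale * x
proj(x) = [-2.533908, 2.478612, -0.707056, -1.713432]
Step 3: Dot product.
a^T * proj(x) = -2*(-2.533908) + 3*2.478612 - 2*(-0.707056) + 3*(-1.713432) = 8.7775


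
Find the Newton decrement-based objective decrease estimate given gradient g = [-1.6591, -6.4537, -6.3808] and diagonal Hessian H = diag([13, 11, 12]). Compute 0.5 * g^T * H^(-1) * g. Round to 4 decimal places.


Step 1: H is diagonal, so H^(-1) * g = [-0.1276, -0.5867, -0.5317].
Step 2: g^T H^(-1) g = sum_i g_i^2 / H_ii
  = (-1.6591)^2/13 + (-6.4537)^2/11 + (-6.3808)^2/12
  = 0.2117 + 3.7864 + 3.3929 = 7.391
Step 3: Objective decrease = 0.5 * g^T H^(-1) g = 3.6955


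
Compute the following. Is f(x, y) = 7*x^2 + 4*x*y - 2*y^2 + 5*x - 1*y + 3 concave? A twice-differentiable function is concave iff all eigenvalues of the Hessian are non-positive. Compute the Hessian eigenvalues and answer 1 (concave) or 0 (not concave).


The Hessian of f(x,y) = 7*x^2 + 4*x*y - 2*y^2 + 5*x - 1*y + 3 is:
H = [[14, 4], [4, -4]]
Trace = 14 - 4 = 10
Determinant = 14*-4 - (4)^2 = -72
Discriminant = (10)^2 - 4*-72 = 388.0
Eigenvalues: lambda_1 = -4.8489, lambda_2 = 14.8489
The function is not concave.

0


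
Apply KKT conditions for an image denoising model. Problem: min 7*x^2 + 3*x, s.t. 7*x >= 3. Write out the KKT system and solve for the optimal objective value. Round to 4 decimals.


Step 1: Try lambda = 0 (constraint inactive).
x_unc = -3/(2*7) = -0.2143
Check: 7*-0.2143 = -1.5001 < 3 -- violated!
Step 2: Constraint must be active: 7*x = 3
x* = 3/7 = 0.4286 (rounded; the exact value 3/7 is used below)
lambda = (2*7*(3/7) + 3)/7 = 1.2857
Step 3: Compute optimal value.
f(x*) = 7*(3/7)^2 + 3*(3/7) = 2.5714


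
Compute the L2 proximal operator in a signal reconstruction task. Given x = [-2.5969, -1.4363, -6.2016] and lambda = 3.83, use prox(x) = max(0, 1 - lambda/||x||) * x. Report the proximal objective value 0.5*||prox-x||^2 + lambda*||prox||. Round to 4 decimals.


Step 1: Compute ||x||.
||x|| = 6.8751
Step 2: Compute scaling factor.
scale = max(0, 1 - 3.83/6.8751) = 0.4429
Step 3: prox(x) = [-1.1502, -0.6362, -2.7468]
||prox(x)|| = 3.0451
Step 4: Proximal objective.
0.5*||prox-x||^2 = 7.3345
lambda*||prox|| = 11.6627
Total = 18.9971


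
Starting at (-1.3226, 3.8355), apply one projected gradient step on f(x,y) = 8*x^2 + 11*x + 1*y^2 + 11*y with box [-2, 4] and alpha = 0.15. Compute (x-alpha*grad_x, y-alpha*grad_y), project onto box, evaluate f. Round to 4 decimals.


Step 1: Compute gradient at (-1.3226, 3.8355).
grad_x = 2*8*-1.3226 + 11 = -10.1616
grad_y = 2*1*3.8355 + 11 = 18.671
Step 2: Gradient step.
x_raw = -1.3226 - 0.15*-10.1616 = 0.2016
y_raw = 3.8355 - 0.15*18.671 = 1.0349
Step 3: Project onto [-2, 4].
x_proj = clip(0.2016) = 0.2016
y_proj = clip(1.0349) = 1.0349
Step 4: Evaluate f.
f(0.2016, 1.0349) = 14.9976


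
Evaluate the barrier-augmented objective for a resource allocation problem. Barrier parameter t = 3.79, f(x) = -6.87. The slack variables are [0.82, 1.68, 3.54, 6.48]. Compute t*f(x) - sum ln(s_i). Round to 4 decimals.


Step 1: Compute log-barrier.
ln values: [-0.1985, 0.5188, 1.2641, 1.8687]
phi = -(-0.1985 + 0.5188 + 1.2641 + 1.8687) = -3.4532
Step 2: Compute augmented objective.
t*f(x) = 3.79*-6.87 = -26.0373
Total = -26.0373 - 3.4532 = -29.4905


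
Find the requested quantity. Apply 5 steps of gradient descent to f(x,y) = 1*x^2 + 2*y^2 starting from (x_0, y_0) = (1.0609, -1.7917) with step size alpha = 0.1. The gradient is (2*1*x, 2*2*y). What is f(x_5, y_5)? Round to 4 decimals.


Gradient descent on f(x,y) = 1*x^2 + 2*y^2.
Starting point: (1.0609, -1.7917), alpha = 0.1
Step 1: grad_x = 2*1*1.0609 = 2.1218, grad_y = 2*2*-1.7917 = -7.1668
  x_1 = 1.0609 - 0.1*2.1218 = 0.8487
  y_1 = -1.7917 - 0.1*-7.1668 = -1.075
Step 2: grad_x = 2*1*0.8487 = 1.6974, grad_y = 2*2*-1.075 = -4.3001
  x_2 = 0.8487 - 0.1*1.6974 = 0.679
  y_2 = -1.075 - 0.1*-4.3001 = -0.645
Step 3: grad_x = 2*1*0.679 = 1.358, grad_y = 2*2*-0.645 = -2.58
  x_3 = 0.679 - 0.1*1.358 = 0.5432
  y_3 = -0.645 - 0.1*-2.58 = -0.387
Step 4: grad_x = 2*1*0.5432 = 1.0864, grad_y = 2*2*-0.387 = -1.548
  x_4 = 0.5432 - 0.1*1.0864 = 0.4345
  y_4 = -0.387 - 0.1*-1.548 = -0.2322
Step 5: grad_x = 2*1*0.4345 = 0.8691, grad_y = 2*2*-0.2322 = -0.9288
  x_5 = 0.4345 - 0.1*0.8691 = 0.3476
  y_5 = -0.2322 - 0.1*-0.9288 = -0.1393
f(0.3476, -0.1393) = 1*0.3476^2 + 2*(-0.1393)^2 = 0.1597


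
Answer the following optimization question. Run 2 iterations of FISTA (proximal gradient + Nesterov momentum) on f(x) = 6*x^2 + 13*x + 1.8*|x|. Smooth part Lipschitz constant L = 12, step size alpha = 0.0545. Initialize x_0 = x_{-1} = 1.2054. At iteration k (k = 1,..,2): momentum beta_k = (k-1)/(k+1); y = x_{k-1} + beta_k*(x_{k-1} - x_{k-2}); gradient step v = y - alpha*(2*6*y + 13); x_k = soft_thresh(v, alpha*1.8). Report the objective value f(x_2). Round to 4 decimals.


FISTA on f(x) = 6*x^2 + 13*x + 1.8*|x|
L = 12, alpha = 0.0545
Iteration 1: beta = 0.0, y = 1.2054 + 0.0*(1.2054 - 1.2054) = 1.2054
  grad(y) = 27.4648, v = y - alpha*grad = -0.2914
  prox(v) = soft_thresh(-0.2914, 0.0981) = -0.1933
Iteration 2: beta = 0.3333, y = -0.1933 + 0.3333*(-0.1933 - 1.2054) = -0.6596
  grad(y) = 5.0851, v = y - alpha*grad = -0.9367
  prox(v) = soft_thresh(-0.9367, 0.0981) = -0.8386
f(x_2) = 6*(-0.8386)^2 + 13*(-0.8386) + 1.8*|-0.8386| = -5.1728


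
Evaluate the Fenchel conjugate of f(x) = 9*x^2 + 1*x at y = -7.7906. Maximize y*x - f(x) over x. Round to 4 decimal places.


f*(y) = sup_x {y*x - a*x^2 - b*x} = sup_x {(y-b)*x - a*x^2}
FOC: (y - b) - 2a*x = 0 => x* = (y - b)/(2a)
x* = (-7.7906 - 1)/(2*9) = -0.4884
f*(-7.7906) = (y-b)^2/(4a) = (-7.7906 - 1)^2/(4*9)
= 77.2746/36 = 2.1465


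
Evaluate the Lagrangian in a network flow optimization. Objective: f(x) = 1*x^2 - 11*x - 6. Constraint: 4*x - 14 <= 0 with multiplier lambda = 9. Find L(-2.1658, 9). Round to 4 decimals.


Step 1: Evaluate f(x).
f(-2.1658) = 1*(-2.1658)^2 - 11*(-2.1658) - 6 = 22.5145
Step 2: Evaluate g(x).
g(-2.1658) = 4*-2.1658 - 14 = -22.6632
Step 3: Compute Lagrangian.
L = 22.5145 + 9*-22.6632 = -181.4543


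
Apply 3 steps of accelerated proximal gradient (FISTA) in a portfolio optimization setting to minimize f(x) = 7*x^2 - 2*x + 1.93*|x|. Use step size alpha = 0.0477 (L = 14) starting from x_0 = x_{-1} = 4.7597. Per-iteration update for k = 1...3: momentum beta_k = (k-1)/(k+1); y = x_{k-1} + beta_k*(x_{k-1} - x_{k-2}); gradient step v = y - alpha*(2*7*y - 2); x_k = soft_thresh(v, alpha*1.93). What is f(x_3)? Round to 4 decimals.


FISTA on f(x) = 7*x^2 - 2*x + 1.93*|x|
L = 14, alpha = 0.0477
Iteration 1: beta = 0.0, y = 4.7597 + 0.0*(4.7597 - 4.7597) = 4.7597
  grad(y) = 64.6358, v = y - alpha*grad = 1.6766
  prox(v) = soft_thresh(1.6766, 0.0921) = 1.5845
Iteration 2: beta = 0.3333, y = 1.5845 + 0.3333*(1.5845 - 4.7597) = 0.5261
  grad(y) = 5.3656, v = y - alpha*grad = 0.2702
  prox(v) = soft_thresh(0.2702, 0.0921) = 0.1781
Iteration 3: beta = 0.5, y = 0.1781 + 0.5*(0.1781 - 1.5845) = -0.5251
  grad(y) = -9.3512, v = y - alpha*grad = -0.079
  prox(v) = soft_thresh(-0.079, 0.0921) = 0.0
f(x_3) = 7*0.0^2 - 2*0.0 + 1.93*|0.0| = 0.0


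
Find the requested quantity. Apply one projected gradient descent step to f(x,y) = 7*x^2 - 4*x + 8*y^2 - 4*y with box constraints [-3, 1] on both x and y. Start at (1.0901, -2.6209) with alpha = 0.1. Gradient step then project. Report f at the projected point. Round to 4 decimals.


Step 1: Compute gradient at (1.0901, -2.6209).
grad_x = 2*7*1.0901 - 4 = 11.2614
grad_y = 2*8*-2.6209 - 4 = -45.9344
Step 2: Gradient step.
x_raw = 1.0901 - 0.1*11.2614 = -0.036
y_raw = -2.6209 - 0.1*-45.9344 = 1.9725
Step 3: Project onto [-3, 1].
x_proj = clip(-0.036) = -0.036
y_proj = clip(1.9725) = 1.0
Step 4: Evaluate f.
f(-0.036, 1.0) = 4.1533


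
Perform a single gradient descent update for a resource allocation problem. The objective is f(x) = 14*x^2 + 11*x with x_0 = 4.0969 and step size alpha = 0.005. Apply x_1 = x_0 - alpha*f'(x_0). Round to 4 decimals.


We compute the gradient at x_0 and apply the update.
f'(x) = 28*x + 11
f'(4.0969) = 28*4.0969 + 11 = 125.7132
x_1 = 4.0969 - 0.005*125.7132 = 3.4683


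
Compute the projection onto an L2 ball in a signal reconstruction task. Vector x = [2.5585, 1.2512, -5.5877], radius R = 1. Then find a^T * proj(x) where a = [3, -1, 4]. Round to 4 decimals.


Step 1: Compute ||x|| (intermediates to 6 decimals).
||x|| = sqrt(2.5585^2 + 1.2512^2 + (-5.5877)^2) = 6.271668
Step 2: Project.
Since ||x|| > R, scale = R/||x|| = 1/6.271668 = 0.159447, proj(x) = scale * x
proj(x) = [0.407945, 0.1995, -0.890942]
Step 3: Dot product.
a^T * proj(x) = 3*0.407945 - 1*0.1995 + 4*(-0.890942) = -2.5394


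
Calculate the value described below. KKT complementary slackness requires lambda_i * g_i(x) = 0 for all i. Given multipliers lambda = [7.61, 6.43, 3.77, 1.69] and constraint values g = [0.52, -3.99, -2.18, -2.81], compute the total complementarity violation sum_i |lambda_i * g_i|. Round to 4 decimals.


KKT complementary slackness check:
lambda_1 * g_1 = 7.61 * 0.52 = 3.9572
lambda_2 * g_2 = 6.43 * -3.99 = -25.6557
lambda_3 * g_3 = 3.77 * -2.18 = -8.2186
lambda_4 * g_4 = 1.69 * -2.81 = -4.7489
Total violation = 3.9572 + 25.6557 + 8.2186 + 4.7489 = 42.5804


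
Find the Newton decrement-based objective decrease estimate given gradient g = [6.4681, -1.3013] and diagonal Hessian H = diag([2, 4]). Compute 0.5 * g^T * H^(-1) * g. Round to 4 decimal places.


Step 1: H is diagonal, so H^(-1) * g = [3.2341, -0.3253].
Step 2: g^T H^(-1) g = sum_i g_i^2 / H_ii
  = (6.4681)^2/2 + (-1.3013)^2/4
  = 20.9182 + 0.4233 = 21.3415
Step 3: Objective decrease = 0.5 * g^T H^(-1) g = 10.6708


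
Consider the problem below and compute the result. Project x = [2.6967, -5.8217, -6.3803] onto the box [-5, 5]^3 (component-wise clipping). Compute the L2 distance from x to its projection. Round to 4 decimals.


Project each component onto [-5, 5].
clip(2.6967) = 2.6967, clip(-5.8217) = -5.0, clip(-6.3803) = -5.0
Projection = [2.6967, -5.0, -5.0]
Squared diffs: [0.0, 0.6752, 1.9052]
Distance = sqrt(2.5804) = 1.6064


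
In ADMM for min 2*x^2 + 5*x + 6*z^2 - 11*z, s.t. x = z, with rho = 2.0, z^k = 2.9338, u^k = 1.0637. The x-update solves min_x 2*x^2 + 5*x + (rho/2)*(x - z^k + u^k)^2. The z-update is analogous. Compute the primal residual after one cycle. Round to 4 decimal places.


ADMM iteration with rho = 2.0, z^k = 2.9338, u^k = 1.0637
Step 1: x-update.
Minimize 2*x^2 + 5*x + (2.0/2)*(x - 2.9338 + 1.0637)^2
FOC: (2*2 + 2.0)*x = -5 + 2.0*(2.9338 - 1.0637)
x^{k+1} = -0.21
Step 2: z-update.
Minimize 6*z^2 - 11*z + (2.0/2)*(-0.21 - z + 1.0637)^2
FOC: (2*6 + 2.0)*z = 11 + 2.0*(-0.21 + 1.0637)
z^{k+1} = 0.9077
Step 3: u-update.
u^{k+1} = 1.0637 - 0.21 - 0.9077 = -0.0539
Step 4: Primal residual = |-0.21 - 0.9077| = 1.1176


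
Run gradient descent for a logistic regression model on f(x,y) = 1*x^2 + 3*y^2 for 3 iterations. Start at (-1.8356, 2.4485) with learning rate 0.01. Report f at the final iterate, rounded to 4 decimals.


Gradient descent on f(x,y) = 1*x^2 + 3*y^2.
Starting point: (-1.8356, 2.4485), alpha = 0.01
Step 1: grad_x = 2*1*-1.8356 = -3.6712, grad_y = 2*3*2.4485 = 14.691
  x_1 = -1.8356 - 0.01*-3.6712 = -1.7989
  y_1 = 2.4485 - 0.01*14.691 = 2.3016
Step 2: grad_x = 2*1*-1.7989 = -3.5978, grad_y = 2*3*2.3016 = 13.8095
  x_2 = -1.7989 - 0.01*-3.5978 = -1.7629
  y_2 = 2.3016 - 0.01*13.8095 = 2.1635
Step 3: grad_x = 2*1*-1.7629 = -3.5258, grad_y = 2*3*2.1635 = 12.981
  x_3 = -1.7629 - 0.01*-3.5258 = -1.7277
  y_3 = 2.1635 - 0.01*12.981 = 2.0337
f(-1.7277, 2.0337) = 1*(-1.7277)^2 + 3*2.0337^2 = 15.3924


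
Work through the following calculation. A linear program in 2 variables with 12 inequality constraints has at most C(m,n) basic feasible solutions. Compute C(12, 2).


Each vertex corresponds to some choice of n active constraints out of m, so the number of vertices is at most C(m, n) = m! / (n!(m-n)!).
m = 12, n = 2
Numerator: 12 * 11
Denominator: 2! = 2
C(12, 2) = 66


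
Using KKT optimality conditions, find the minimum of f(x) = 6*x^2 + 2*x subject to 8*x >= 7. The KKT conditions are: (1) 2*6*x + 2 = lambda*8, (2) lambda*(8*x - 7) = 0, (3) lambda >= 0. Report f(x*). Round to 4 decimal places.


Step 1: Try lambda = 0 (constraint inactive).
x_unc = -2/(2*6) = -0.1667
Check: 8*-0.1667 = -1.3336 < 7 -- violated!
Step 2: Constraint must be active: 8*x = 7
x* = 7/8 = 0.875
lambda = (2*6*0.875 + 2)/8 = 1.5625
Step 3: Compute optimal value.
f(x*) = 6*0.875^2 + 2*0.875 = 6.3438


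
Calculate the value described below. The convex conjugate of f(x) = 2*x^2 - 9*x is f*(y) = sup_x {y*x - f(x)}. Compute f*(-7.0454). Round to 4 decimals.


f*(y) = sup_x {y*x - a*x^2 - b*x} = sup_x {(y-b)*x - a*x^2}
FOC: (y - b) - 2a*x = 0 => x* = (y - b)/(2a)
x* = (-7.0454 + 9)/(2*2) = 0.4887
f*(-7.0454) = (y-b)^2/(4a) = (-7.0454 + 9)^2/(4*2)
= 3.8205/8 = 0.4776


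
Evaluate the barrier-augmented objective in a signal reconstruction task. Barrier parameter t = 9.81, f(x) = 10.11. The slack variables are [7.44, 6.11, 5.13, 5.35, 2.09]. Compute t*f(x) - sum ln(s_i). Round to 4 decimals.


Step 1: Compute log-barrier.
ln values: [2.0069, 1.8099, 1.6351, 1.6771, 0.7372]
phi = -(2.0069 + 1.8099 + 1.6351 + 1.6771 + 0.7372) = -7.8662
Step 2: Compute augmented objective.
t*f(x) = 9.81*10.11 = 99.1791
Total = 99.1791 - 7.8662 = 91.3129


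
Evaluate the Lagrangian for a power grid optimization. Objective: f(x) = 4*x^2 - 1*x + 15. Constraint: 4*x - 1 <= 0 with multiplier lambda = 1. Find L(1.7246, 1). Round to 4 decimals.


Step 1: Evaluate f(x).
f(1.7246) = 4*1.7246^2 - 1*1.7246 + 15 = 25.1724
Step 2: Evaluate g(x).
g(1.7246) = 4*1.7246 - 1 = 5.8984
Step 3: Compute Lagrangian.
L = 25.1724 + 1*5.8984 = 31.0708


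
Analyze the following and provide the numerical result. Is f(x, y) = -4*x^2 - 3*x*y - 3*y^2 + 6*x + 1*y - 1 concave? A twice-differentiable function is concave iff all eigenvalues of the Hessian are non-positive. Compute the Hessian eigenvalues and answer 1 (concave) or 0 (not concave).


The Hessian of f(x,y) = -4*x^2 - 3*x*y - 3*y^2 + 6*x + 1*y - 1 is:
H = [[-8, -3], [-3, -6]]
Trace = -8 - 6 = -14
Determinant = -8*-6 - (-3)^2 = 39
Discriminant = (-14)^2 - 4*39 = 40.0
Eigenvalues: lambda_1 = -10.1623, lambda_2 = -3.8377
The function is concave.

1


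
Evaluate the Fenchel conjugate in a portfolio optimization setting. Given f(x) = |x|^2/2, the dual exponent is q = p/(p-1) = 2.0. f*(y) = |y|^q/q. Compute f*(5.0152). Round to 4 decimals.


The conjugate exponent q satisfies 1/p + 1/q = 1.
p = 2, so q = 2/(2 - 1) = 2.0
|y|^q = 5.0152^2.0 = 25.1522
f*(5.0152) = 25.1522 / 2.0 = 12.5761


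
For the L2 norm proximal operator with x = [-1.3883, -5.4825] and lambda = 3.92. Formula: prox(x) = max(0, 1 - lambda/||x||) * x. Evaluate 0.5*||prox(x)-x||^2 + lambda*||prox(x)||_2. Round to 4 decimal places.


Step 1: Compute ||x||.
||x|| = 5.6555
Step 2: Compute scaling factor.
scale = max(0, 1 - 3.92/5.6555) = 0.3069
Step 3: prox(x) = [-0.426, -1.6824]
||prox(x)|| = 1.7355
Step 4: Proximal objective.
0.5*||prox-x||^2 = 7.6832
lambda*||prox|| = 6.8032
Total = 14.4865


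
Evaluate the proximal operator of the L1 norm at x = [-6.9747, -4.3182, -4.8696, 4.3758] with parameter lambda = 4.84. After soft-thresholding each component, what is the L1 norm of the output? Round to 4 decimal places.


Soft-thresholding with lambda = 4.84:
prox(-6.9747) = sign(-6.9747)*max(|-6.9747| - 4.84, 0) = -2.1347
prox(-4.3182) = sign(-4.3182)*max(|-4.3182| - 4.84, 0) = 0.0
prox(-4.8696) = sign(-4.8696)*max(|-4.8696| - 4.84, 0) = -0.0296
prox(4.3758) = sign(4.3758)*max(|4.3758| - 4.84, 0) = 0.0
prox(x) = [-2.1347, 0.0, -0.0296, 0.0]
||prox(x)||_1 = 2.1347 + 0.0 + 0.0296 + 0.0 = 2.1643


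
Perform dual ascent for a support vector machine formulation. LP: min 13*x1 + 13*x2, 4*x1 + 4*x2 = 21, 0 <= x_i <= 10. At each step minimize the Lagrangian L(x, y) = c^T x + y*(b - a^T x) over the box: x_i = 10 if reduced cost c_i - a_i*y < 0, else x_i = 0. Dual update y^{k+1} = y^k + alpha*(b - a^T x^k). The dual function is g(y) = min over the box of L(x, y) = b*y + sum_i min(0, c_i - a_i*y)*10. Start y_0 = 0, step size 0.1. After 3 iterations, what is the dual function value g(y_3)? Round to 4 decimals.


Dual ascent for LP: min 13*x1 + 13*x2, 4*x1 + 4*x2 = 21, 0 <= x_i <= 10
Step 1: y^k = 0.0, reduced costs: (13.0, 13.0)
  x^k = (0.0, 0.0), subgradient = b - a^T x = 21.0
  y^{k+1} = 0.0 + 0.1*21.0 = 2.1
Step 2: y^k = 2.1, reduced costs: (4.6, 4.6)
  x^k = (0.0, 0.0), subgradient = b - a^T x = 21.0
  y^{k+1} = 2.1 + 0.1*21.0 = 4.2
Step 3: y^k = 4.2, reduced costs: (-3.8, -3.8)
  x^k = (10.0, 10.0), subgradient = b - a^T x = -59.0
  y^{k+1} = 4.2 + 0.1*-59.0 = -1.7
Dual objective at y_3 = -1.7: reduced costs (19.8, 19.8), box minimizer x = (0.0, 0.0)
g(y_3) = b*y + (c1 - a1*y)*x1 + (c2 - a2*y)*x2 = 21*(-1.7) + 19.8*0.0 + 19.8*0.0 = -35.7 + 0.0 + 0.0 = -35.7


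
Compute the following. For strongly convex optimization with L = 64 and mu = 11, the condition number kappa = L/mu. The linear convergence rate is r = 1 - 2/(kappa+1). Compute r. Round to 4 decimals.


Step 1: Compute the condition number.
kappa = L/mu = 64/11 = 5.8182
Step 2: Compute the convergence rate.
r = 1 - 2/(kappa + 1) = 1 - 2*mu/(L + mu) = (L - mu)/(L + mu) = 53/75 = 0.7067


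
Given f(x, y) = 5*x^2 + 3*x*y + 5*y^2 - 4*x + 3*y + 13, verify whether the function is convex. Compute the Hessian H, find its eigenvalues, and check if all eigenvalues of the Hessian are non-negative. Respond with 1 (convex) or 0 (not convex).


The Hessian of f(x,y) = 5*x^2 + 3*x*y + 5*y^2 - 4*x + 3*y + 13 is:
H = [[10, 3], [3, 10]]
Trace = 10 + 10 = 20
Determinant = 10*10 - (3)^2 = 91
Discriminant = (20)^2 - 4*91 = 36.0
Eigenvalues: lambda_1 = 7.0, lambda_2 = 13.0
The function is convex.

1


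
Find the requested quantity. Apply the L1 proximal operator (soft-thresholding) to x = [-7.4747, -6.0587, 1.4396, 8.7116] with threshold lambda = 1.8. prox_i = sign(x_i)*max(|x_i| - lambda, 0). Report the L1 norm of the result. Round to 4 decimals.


Soft-thresholding with lambda = 1.8:
prox(-7.4747) = sign(-7.4747)*max(|-7.4747| - 1.8, 0) = -5.6747
prox(-6.0587) = sign(-6.0587)*max(|-6.0587| - 1.8, 0) = -4.2587
prox(1.4396) = sign(1.4396)*max(|1.4396| - 1.8, 0) = 0.0
prox(8.7116) = sign(8.7116)*max(|8.7116| - 1.8, 0) = 6.9116
prox(x) = [-5.6747, -4.2587, 0.0, 6.9116]
||prox(x)||_1 = 5.6747 + 4.2587 + 0.0 + 6.9116 = 16.845


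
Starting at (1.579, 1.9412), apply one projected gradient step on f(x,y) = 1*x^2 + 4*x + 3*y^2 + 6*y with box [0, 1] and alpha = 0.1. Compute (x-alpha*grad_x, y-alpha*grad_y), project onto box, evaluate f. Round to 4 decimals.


Step 1: Compute gradient at (1.579, 1.9412).
grad_x = 2*1*1.579 + 4 = 7.158
grad_y = 2*3*1.9412 + 6 = 17.6472
Step 2: Gradient step.
x_raw = 1.579 - 0.1*7.158 = 0.8632
y_raw = 1.9412 - 0.1*17.6472 = 0.1765
Step 3: Project onto [0, 1].
x_proj = clip(0.8632) = 0.8632
y_proj = clip(0.1765) = 0.1765
Step 4: Evaluate f.
f(0.8632, 0.1765) = 5.3502


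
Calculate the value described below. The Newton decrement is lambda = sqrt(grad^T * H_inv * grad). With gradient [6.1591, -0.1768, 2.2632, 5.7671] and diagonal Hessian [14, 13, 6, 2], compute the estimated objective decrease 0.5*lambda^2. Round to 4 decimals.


Step 1: H is diagonal, so H^(-1) * g = [0.4399, -0.0136, 0.3772, 2.8836].
Step 2: g^T H^(-1) g = sum_i g_i^2 / H_ii
  = (6.1591)^2/14 + (-0.1768)^2/13 + (2.2632)^2/6 + (5.7671)^2/2
  = 2.7096 + 0.0024 + 0.8537 + 16.6297 = 20.1954
Step 3: Objective decrease = 0.5 * g^T H^(-1) g = 10.0977


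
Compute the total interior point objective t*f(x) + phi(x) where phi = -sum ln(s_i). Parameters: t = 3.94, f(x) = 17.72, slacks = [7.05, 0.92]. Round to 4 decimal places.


Step 1: Compute log-barrier.
ln values: [1.953, -0.0834]
phi = -(1.953 - 0.0834) = -1.8696
Step 2: Compute augmented objective.
t*f(x) = 3.94*17.72 = 69.8168
Total = 69.8168 - 1.8696 = 67.9472


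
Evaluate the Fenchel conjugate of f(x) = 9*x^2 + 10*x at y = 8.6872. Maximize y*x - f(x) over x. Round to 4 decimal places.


f*(y) = sup_x {y*x - a*x^2 - b*x} = sup_x {(y-b)*x - a*x^2}
FOC: (y - b) - 2a*x = 0 => x* = (y - b)/(2a)
x* = (8.6872 - 10)/(2*9) = -0.0729
f*(8.6872) = (y-b)^2/(4a) = (8.6872 - 10)^2/(4*9)
= 1.7234/36 = 0.0479


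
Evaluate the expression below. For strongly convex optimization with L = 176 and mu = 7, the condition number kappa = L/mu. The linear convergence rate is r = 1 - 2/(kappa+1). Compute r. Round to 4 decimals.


Step 1: Compute the condition number.
kappa = L/mu = 176/7 = 25.1429
Step 2: Compute the convergence rate.
r = 1 - 2/(kappa + 1) = 1 - 2*mu/(L + mu) = (L - mu)/(L + mu) = 169/183 = 0.9235


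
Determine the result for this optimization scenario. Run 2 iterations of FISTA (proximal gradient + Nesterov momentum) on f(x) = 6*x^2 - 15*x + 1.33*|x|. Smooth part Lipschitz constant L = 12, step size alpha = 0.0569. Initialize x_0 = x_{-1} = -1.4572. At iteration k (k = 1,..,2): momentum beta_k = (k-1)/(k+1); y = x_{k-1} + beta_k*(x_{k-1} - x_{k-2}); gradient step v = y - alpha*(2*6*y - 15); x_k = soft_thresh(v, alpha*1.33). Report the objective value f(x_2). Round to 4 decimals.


FISTA on f(x) = 6*x^2 - 15*x + 1.33*|x|
L = 12, alpha = 0.0569
Iteration 1: beta = 0.0, y = -1.4572 + 0.0*(-1.4572 + 1.4572) = -1.4572
  grad(y) = -32.4864, v = y - alpha*grad = 0.3913
  prox(v) = soft_thresh(0.3913, 0.0757) = 0.3156
Iteration 2: beta = 0.3333, y = 0.3156 + 0.3333*(0.3156 + 1.4572) = 0.9065
  grad(y) = -4.1216, v = y - alpha*grad = 1.1411
  prox(v) = soft_thresh(1.1411, 0.0757) = 1.0654
f(x_2) = 6*1.0654^2 - 15*1.0654 + 1.33*|1.0654| = -7.7535


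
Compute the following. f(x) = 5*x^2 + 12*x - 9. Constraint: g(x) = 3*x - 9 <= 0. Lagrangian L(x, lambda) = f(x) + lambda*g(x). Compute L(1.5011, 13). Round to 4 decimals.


Step 1: Evaluate f(x).
f(1.5011) = 5*1.5011^2 + 12*1.5011 - 9 = 20.2797
Step 2: Evaluate g(x).
g(1.5011) = 3*1.5011 - 9 = -4.4967
Step 3: Compute Lagrangian.
L = 20.2797 + 13*-4.4967 = -38.1774


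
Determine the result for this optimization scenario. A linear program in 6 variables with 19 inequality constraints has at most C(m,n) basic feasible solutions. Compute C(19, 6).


Each vertex corresponds to some choice of n active constraints out of m, so the number of vertices is at most C(m, n) = m! / (n!(m-n)!).
m = 19, n = 6
Numerator: 19 * 18 * 17 * 16 * 15 * 14
Denominator: 6! = 720
C(19, 6) = 27132


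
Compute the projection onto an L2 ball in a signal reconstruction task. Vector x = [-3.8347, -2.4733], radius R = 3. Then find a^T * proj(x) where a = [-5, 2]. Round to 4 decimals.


Step 1: Compute ||x|| (intermediates to 6 decimals).
||x|| = sqrt((-3.8347)^2 + (-2.4733)^2) = 4.563128
Step 2: Project.
Since ||x|| > R, scale = R/||x|| = 3/4.563128 = 0.657444, proj(x) = scale * x
proj(x) = [-2.521101, -1.626056]
Step 3: Dot product.
a^T * proj(x) = -5*(-2.521101) + 2*(-1.626056) = 9.3534


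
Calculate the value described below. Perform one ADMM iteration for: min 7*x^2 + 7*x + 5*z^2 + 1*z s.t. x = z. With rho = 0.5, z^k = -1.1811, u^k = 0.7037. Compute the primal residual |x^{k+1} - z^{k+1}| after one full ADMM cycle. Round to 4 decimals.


ADMM iteration with rho = 0.5, z^k = -1.1811, u^k = 0.7037
Step 1: x-update.
Minimize 7*x^2 + 7*x + (0.5/2)*(x + 1.1811 + 0.7037)^2
FOC: (2*7 + 0.5)*x = -7 + 0.5*(-1.1811 - 0.7037)
x^{k+1} = -0.5478
Step 2: z-update.
Minimize 5*z^2 + 1*z + (0.5/2)*(-0.5478 - z + 0.7037)^2
FOC: (2*5 + 0.5)*z = -1 + 0.5*(-0.5478 + 0.7037)
z^{k+1} = -0.0878
Step 3: u-update.
u^{k+1} = 0.7037 - 0.5478 + 0.0878 = 0.2438
Step 4: Primal residual = |-0.5478 + 0.0878| = 0.4599


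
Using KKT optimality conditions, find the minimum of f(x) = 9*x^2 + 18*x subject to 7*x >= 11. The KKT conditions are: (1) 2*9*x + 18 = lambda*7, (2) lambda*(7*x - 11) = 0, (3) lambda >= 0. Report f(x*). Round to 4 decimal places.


Step 1: Try lambda = 0 (constraint inactive).
x_unc = -18/(2*9) = -1.0
Check: 7*-1.0 = -7.0 < 11 -- violated!
Step 2: Constraint must be active: 7*x = 11
x* = 11/7 = 1.5714 (rounded; the exact value 11/7 is used below)
lambda = (2*9*(11/7) + 18)/7 = 6.6122
Step 3: Compute optimal value.
f(x*) = 9*(11/7)^2 + 18*(11/7) = 50.5102


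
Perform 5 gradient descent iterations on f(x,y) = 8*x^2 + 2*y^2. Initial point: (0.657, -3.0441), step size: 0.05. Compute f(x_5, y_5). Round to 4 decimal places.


Gradient descent on f(x,y) = 8*x^2 + 2*y^2.
Starting point: (0.657, -3.0441), alpha = 0.05
Step 1: grad_x = 2*8*0.657 = 10.512, grad_y = 2*2*-3.0441 = -12.1764
  x_1 = 0.657 - 0.05*10.512 = 0.1314
  y_1 = -3.0441 - 0.05*-12.1764 = -2.4353
Step 2: grad_x = 2*8*0.1314 = 2.1024, grad_y = 2*2*-2.4353 = -9.7411
  x_2 = 0.1314 - 0.05*2.1024 = 0.0263
  y_2 = -2.4353 - 0.05*-9.7411 = -1.9482
Step 3: grad_x = 2*8*0.0263 = 0.4205, grad_y = 2*2*-1.9482 = -7.7929
  x_3 = 0.0263 - 0.05*0.4205 = 0.0053
  y_3 = -1.9482 - 0.05*-7.7929 = -1.5586
Step 4: grad_x = 2*8*0.0053 = 0.0841, grad_y = 2*2*-1.5586 = -6.2343
  x_4 = 0.0053 - 0.05*0.0841 = 0.0011
  y_4 = -1.5586 - 0.05*-6.2343 = -1.2469
Step 5: grad_x = 2*8*0.0011 = 0.0168, grad_y = 2*2*-1.2469 = -4.9875
  x_5 = 0.0011 - 0.05*0.0168 = 0.0002
  y_5 = -1.2469 - 0.05*-4.9875 = -0.9975
f(0.0002, -0.9975) = 8*0.0002^2 + 2*(-0.9975)^2 = 1.99


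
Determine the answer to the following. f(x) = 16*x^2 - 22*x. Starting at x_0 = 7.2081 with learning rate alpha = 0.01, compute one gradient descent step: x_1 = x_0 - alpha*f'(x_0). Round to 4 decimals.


We compute the gradient at x_0 and apply the update.
f'(x) = 32*x - 22
f'(7.2081) = 32*7.2081 - 22 = 208.6592
x_1 = 7.2081 - 0.01*208.6592 = 5.1215


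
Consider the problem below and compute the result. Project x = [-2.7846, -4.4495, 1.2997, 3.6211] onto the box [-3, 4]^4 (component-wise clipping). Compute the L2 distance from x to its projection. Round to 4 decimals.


Project each component onto [-3, 4].
clip(-2.7846) = -2.7846, clip(-4.4495) = -3.0, clip(1.2997) = 1.2997, clip(3.6211) = 3.6211
Projection = [-2.7846, -3.0, 1.2997, 3.6211]
Squared diffs: [0.0, 2.1011, 0.0, 0.0]
Distance = sqrt(2.1011) = 1.4495


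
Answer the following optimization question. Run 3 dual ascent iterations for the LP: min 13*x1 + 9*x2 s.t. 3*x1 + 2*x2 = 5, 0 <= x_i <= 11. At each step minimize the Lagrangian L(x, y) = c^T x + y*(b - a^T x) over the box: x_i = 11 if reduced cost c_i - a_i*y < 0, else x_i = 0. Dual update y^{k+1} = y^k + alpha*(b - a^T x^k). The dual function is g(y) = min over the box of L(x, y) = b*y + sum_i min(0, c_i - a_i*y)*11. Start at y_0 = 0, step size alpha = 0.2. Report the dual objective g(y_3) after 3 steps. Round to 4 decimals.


Dual ascent for LP: min 13*x1 + 9*x2, 3*x1 + 2*x2 = 5, 0 <= x_i <= 11
Step 1: y^k = 0.0, reduced costs: (13.0, 9.0)
  x^k = (0.0, 0.0), subgradient = b - a^T x = 5.0
  y^{k+1} = 0.0 + 0.2*5.0 = 1.0
Step 2: y^k = 1.0, reduced costs: (10.0, 7.0)
  x^k = (0.0, 0.0), subgradient = b - a^T x = 5.0
  y^{k+1} = 1.0 + 0.2*5.0 = 2.0
Step 3: y^k = 2.0, reduced costs: (7.0, 5.0)
  x^k = (0.0, 0.0), subgradient = b - a^T x = 5.0
  y^{k+1} = 2.0 + 0.2*5.0 = 3.0
Dual objective at y_3 = 3.0: reduced costs (4.0, 3.0), box minimizer x = (0.0, 0.0)
g(y_3) = b*y + (c1 - a1*y)*x1 + (c2 - a2*y)*x2 = 5*3.0 + 4.0*0.0 + 3.0*0.0 = 15.0 + 0.0 + 0.0 = 15.0


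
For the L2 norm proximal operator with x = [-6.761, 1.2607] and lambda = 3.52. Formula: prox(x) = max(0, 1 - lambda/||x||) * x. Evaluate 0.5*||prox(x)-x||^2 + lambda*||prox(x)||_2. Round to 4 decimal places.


Step 1: Compute ||x||.
||x|| = 6.8775
Step 2: Compute scaling factor.
scale = max(0, 1 - 3.52/6.8775) = 0.4882
Step 3: prox(x) = [-3.3006, 0.6155]
||prox(x)|| = 3.3575
Step 4: Proximal objective.
0.5*||prox-x||^2 = 6.1952
lambda*||prox|| = 11.8184
Total = 18.0137


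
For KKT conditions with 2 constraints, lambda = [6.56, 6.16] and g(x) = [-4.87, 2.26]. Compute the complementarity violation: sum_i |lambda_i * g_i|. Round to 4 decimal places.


KKT complementary slackness check:
lambda_1 * g_1 = 6.56 * -4.87 = -31.9472
lambda_2 * g_2 = 6.16 * 2.26 = 13.9216
Total violation = 31.9472 + 13.9216 = 45.8688


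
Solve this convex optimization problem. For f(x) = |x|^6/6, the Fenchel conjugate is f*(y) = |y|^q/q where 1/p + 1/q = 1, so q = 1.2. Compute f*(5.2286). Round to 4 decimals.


The conjugate exponent q satisfies 1/p + 1/q = 1.
p = 6, so q = 6/(6 - 1) = 1.2
|y|^q = 5.2286^1.2 = 7.2788
f*(5.2286) = 7.2788 / 1.2 = 6.0657
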